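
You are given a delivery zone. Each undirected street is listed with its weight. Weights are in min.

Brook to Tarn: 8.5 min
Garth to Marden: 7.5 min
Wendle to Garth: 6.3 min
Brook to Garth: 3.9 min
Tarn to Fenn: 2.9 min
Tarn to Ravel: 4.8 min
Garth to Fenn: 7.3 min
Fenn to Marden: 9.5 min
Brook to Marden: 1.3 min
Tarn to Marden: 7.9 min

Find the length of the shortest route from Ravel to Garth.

15 min

Settle nodes by increasing distance from Ravel:
Ravel: 0
Tarn: 4.8  (via Ravel)
Fenn: 7.7  (via Tarn)
Marden: 12.7  (via Tarn)
Brook: 13.3  (via Tarn)
Garth: 15  (via Fenn)
Shortest route: Ravel → Tarn → Fenn → Garth = 15 min.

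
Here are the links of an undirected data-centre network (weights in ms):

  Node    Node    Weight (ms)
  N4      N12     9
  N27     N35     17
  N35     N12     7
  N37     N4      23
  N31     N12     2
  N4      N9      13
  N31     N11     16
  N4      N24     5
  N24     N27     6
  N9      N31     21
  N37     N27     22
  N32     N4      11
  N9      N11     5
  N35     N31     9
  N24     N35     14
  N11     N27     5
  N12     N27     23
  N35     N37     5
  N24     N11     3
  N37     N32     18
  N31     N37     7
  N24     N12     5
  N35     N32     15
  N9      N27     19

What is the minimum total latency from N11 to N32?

19 ms

Enumerating some paths:
N11 - N27 - N24 - N4 - N32: 5+6+5+11 = 27
N11 - N24 - N4 - N32: 3+5+11 = 19
The minimum is 19 ms via N11 - N24 - N4 - N32.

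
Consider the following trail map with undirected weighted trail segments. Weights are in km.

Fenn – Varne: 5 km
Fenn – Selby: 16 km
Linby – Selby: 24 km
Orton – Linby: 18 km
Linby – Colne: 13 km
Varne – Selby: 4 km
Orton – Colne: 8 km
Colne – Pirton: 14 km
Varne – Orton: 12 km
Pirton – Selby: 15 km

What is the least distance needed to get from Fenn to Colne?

Compare a few routes:
Fenn → Varne → Selby → Pirton → Colne: 5+4+15+14 = 38
Fenn → Varne → Orton → Colne: 5+12+8 = 25
Cheapest is Fenn → Varne → Orton → Colne at 25 km.

25 km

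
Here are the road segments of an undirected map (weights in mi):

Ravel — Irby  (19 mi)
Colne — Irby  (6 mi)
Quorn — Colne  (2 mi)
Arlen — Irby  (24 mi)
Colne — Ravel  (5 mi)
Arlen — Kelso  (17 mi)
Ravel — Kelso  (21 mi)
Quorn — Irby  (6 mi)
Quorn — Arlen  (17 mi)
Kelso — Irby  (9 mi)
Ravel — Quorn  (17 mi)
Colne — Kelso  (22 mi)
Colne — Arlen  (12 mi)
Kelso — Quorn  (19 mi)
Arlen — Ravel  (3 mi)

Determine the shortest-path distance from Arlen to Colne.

8 mi

Running Dijkstra from Arlen:
Arlen: 0
Ravel: 3  (via Arlen)
Colne: 8  (via Ravel)
Shortest route: Arlen → Ravel → Colne = 8 mi.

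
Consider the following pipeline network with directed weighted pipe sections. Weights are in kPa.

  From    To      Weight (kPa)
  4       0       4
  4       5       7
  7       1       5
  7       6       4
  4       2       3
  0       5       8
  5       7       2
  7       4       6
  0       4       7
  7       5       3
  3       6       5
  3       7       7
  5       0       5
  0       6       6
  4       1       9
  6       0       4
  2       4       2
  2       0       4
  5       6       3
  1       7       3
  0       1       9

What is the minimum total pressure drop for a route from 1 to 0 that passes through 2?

16 kPa

Best 1 to 2: 1 → 7 → 4 → 2 costing 12
Best 2 to 0: 2 → 0 costing 4
Total via 2: 12 + 4 = 16 kPa.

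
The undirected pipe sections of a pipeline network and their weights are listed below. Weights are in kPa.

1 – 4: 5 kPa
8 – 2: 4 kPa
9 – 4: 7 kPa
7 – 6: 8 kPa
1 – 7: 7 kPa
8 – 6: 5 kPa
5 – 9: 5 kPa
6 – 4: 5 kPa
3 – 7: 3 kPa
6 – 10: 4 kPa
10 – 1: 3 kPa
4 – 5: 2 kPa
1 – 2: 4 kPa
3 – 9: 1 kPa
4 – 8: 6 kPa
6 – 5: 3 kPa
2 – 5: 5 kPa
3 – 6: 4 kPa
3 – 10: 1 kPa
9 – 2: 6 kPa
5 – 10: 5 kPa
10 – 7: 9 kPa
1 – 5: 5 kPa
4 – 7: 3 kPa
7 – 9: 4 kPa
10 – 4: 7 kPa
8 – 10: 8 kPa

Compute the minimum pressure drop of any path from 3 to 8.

9 kPa

Settle nodes by increasing distance from 3:
3: 0
9: 1  (via 3)
10: 1  (via 3)
7: 3  (via 3)
1: 4  (via 10)
6: 4  (via 3)
4: 6  (via 7)
5: 6  (via 9)
2: 7  (via 9)
8: 9  (via 10)
Shortest route: 3–10–8 = 9 kPa.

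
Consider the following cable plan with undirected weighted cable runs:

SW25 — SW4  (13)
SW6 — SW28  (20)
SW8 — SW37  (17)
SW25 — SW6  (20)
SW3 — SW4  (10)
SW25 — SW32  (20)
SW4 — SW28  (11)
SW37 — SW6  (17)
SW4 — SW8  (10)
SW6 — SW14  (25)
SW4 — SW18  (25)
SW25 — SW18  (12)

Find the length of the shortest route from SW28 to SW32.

44

Shortest distances from SW28:
SW28: 0
SW4: 11  (via SW28)
SW6: 20  (via SW28)
SW8: 21  (via SW4)
SW3: 21  (via SW4)
SW25: 24  (via SW4)
SW18: 36  (via SW4)
SW37: 37  (via SW6)
SW32: 44  (via SW25)
Shortest route: SW28 → SW4 → SW25 → SW32 = 44.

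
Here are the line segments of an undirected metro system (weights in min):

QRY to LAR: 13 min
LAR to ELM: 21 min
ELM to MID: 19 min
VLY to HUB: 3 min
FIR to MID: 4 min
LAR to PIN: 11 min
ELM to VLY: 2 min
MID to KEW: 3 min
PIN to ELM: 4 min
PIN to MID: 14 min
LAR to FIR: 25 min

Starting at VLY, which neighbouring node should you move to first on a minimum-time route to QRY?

Enumerating some paths:
VLY → ELM → PIN → LAR → QRY: 2+4+11+13 = 30
VLY → ELM → PIN → MID → FIR → LAR → QRY: 2+4+14+4+25+13 = 62
VLY → ELM → LAR → QRY: 2+21+13 = 36
VLY → ELM → MID → PIN → LAR → QRY: 2+19+14+11+13 = 59
Cheapest is VLY → ELM → PIN → LAR → QRY at 30 min.
So from VLY the first move is to ELM.

ELM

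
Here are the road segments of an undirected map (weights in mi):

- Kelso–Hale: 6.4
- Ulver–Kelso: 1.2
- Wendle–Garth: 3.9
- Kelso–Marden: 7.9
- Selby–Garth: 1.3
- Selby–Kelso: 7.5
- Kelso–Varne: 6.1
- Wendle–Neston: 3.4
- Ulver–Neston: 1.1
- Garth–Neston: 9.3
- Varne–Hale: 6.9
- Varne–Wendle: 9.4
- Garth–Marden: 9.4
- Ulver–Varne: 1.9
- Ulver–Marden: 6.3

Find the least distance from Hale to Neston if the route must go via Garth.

22.5 mi

Best Hale to Garth: Hale–Kelso–Selby–Garth costing 15.2
Best Garth to Neston: Garth–Wendle–Neston costing 7.3
Total via Garth: 15.2 + 7.3 = 22.5 mi.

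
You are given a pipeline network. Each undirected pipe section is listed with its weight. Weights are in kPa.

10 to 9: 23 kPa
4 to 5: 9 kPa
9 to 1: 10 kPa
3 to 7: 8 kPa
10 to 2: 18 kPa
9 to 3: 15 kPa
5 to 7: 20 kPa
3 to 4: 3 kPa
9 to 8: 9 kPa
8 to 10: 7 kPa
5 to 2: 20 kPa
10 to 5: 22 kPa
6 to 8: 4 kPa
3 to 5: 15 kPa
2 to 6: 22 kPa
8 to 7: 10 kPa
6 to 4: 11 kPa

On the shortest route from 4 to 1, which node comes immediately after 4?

Candidate routes:
4 - 3 - 9 - 1: 3+15+10 = 28
4 - 6 - 8 - 9 - 1: 11+4+9+10 = 34
4 - 3 - 7 - 8 - 9 - 1: 3+8+10+9+10 = 40
4 - 5 - 3 - 9 - 1: 9+15+15+10 = 49
Cheapest is 4 - 3 - 9 - 1 at 28 kPa.
So from 4 the first move is to 3.

3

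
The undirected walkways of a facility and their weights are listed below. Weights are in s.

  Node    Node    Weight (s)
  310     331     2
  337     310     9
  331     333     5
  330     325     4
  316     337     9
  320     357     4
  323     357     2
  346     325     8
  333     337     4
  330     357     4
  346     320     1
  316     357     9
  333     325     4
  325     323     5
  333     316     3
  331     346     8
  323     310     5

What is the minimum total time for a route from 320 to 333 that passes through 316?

16 s

Shortest 320→316: 320 → 357 → 316 = 13
Shortest 316→333: 316 → 333 = 3
Total via 316: 13 + 3 = 16 s.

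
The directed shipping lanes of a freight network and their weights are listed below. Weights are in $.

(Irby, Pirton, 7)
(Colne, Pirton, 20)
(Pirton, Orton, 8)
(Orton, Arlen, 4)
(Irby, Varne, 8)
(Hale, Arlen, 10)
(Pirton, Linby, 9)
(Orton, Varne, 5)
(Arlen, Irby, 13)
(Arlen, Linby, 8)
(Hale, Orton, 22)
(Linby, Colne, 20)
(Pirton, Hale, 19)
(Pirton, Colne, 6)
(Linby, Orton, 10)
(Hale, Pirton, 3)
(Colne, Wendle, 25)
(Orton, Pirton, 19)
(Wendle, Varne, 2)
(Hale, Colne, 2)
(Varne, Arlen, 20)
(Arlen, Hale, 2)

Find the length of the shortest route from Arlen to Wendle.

Compare a few routes:
Arlen–Hale–Colne–Wendle: 2+2+25 = 29
Arlen–Hale–Pirton–Colne–Wendle: 2+3+6+25 = 36
Cheapest is Arlen–Hale–Colne–Wendle at $29.

$29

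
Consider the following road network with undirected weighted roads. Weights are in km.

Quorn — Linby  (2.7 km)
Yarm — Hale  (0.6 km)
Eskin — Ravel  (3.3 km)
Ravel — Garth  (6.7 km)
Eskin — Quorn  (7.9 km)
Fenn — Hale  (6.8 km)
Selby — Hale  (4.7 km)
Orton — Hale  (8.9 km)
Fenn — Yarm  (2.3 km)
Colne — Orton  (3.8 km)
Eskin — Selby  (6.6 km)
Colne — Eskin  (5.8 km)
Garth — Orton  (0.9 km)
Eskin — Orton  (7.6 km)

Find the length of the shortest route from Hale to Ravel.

Running Dijkstra from Hale:
Hale: 0
Yarm: 0.6  (via Hale)
Fenn: 2.9  (via Yarm)
Selby: 4.7  (via Hale)
Orton: 8.9  (via Hale)
Garth: 9.8  (via Orton)
Eskin: 11.3  (via Selby)
Colne: 12.7  (via Orton)
Ravel: 14.6  (via Eskin)
Shortest route: Hale → Selby → Eskin → Ravel = 14.6 km.

14.6 km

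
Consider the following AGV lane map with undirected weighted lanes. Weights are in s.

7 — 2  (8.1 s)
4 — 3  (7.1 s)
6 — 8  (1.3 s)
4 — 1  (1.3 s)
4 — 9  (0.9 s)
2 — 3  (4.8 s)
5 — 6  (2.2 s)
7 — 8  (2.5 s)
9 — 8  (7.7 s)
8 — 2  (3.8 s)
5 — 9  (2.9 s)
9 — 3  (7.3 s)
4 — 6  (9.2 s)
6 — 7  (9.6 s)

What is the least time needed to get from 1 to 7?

11.1 s

Enumerating some paths:
1 - 4 - 6 - 8 - 7: 1.3+9.2+1.3+2.5 = 14.3
1 - 4 - 9 - 5 - 6 - 8 - 7: 1.3+0.9+2.9+2.2+1.3+2.5 = 11.1
1 - 4 - 9 - 8 - 7: 1.3+0.9+7.7+2.5 = 12.4
The minimum is 11.1 s via 1 - 4 - 9 - 5 - 6 - 8 - 7.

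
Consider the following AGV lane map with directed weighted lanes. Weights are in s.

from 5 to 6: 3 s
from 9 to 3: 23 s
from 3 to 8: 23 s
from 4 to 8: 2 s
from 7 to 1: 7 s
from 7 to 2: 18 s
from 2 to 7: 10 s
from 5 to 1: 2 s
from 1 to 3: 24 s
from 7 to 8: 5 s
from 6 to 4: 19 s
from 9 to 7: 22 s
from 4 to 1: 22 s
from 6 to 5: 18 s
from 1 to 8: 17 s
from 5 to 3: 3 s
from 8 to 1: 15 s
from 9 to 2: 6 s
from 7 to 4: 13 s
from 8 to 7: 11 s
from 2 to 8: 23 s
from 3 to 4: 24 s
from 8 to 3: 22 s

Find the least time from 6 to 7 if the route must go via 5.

Shortest 6→5: 6–5 = 18
Shortest 5→7: 5–1–8–7 = 30
Total via 5: 18 + 30 = 48 s.

48 s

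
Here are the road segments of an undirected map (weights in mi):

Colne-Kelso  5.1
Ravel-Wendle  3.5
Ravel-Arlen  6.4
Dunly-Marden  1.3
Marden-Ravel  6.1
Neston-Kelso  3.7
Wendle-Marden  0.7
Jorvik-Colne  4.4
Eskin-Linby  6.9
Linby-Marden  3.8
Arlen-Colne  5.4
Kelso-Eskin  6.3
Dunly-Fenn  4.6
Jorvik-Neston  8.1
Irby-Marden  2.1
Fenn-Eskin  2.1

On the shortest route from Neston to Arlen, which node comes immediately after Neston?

Candidate routes:
Neston → Jorvik → Colne → Arlen: 8.1+4.4+5.4 = 17.9
Neston → Kelso → Colne → Arlen: 3.7+5.1+5.4 = 14.2
The minimum is 14.2 mi via Neston → Kelso → Colne → Arlen.
So from Neston the first move is to Kelso.

Kelso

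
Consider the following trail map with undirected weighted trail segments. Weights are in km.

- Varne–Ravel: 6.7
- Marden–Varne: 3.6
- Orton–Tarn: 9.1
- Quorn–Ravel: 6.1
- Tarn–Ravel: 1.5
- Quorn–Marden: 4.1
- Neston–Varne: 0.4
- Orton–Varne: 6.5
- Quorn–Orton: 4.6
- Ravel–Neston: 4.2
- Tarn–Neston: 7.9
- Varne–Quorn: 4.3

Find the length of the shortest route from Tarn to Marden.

Enumerating some paths:
Tarn–Ravel–Varne–Marden: 1.5+6.7+3.6 = 11.8
Tarn–Ravel–Quorn–Marden: 1.5+6.1+4.1 = 11.7
Tarn–Neston–Varne–Marden: 7.9+0.4+3.6 = 11.9
Tarn–Ravel–Neston–Varne–Marden: 1.5+4.2+0.4+3.6 = 9.7
The minimum is 9.7 km via Tarn–Ravel–Neston–Varne–Marden.

9.7 km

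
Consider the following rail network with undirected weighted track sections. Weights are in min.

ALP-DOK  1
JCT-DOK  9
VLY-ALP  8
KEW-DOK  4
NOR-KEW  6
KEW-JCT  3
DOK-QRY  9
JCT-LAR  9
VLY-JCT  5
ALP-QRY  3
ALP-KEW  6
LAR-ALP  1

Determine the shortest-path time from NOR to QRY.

Enumerating some paths:
NOR–KEW–JCT–DOK–ALP–QRY: 6+3+9+1+3 = 22
NOR–KEW–DOK–QRY: 6+4+9 = 19
NOR–KEW–DOK–ALP–QRY: 6+4+1+3 = 14
NOR–KEW–ALP–QRY: 6+6+3 = 15
Cheapest is NOR–KEW–DOK–ALP–QRY at 14 min.

14 min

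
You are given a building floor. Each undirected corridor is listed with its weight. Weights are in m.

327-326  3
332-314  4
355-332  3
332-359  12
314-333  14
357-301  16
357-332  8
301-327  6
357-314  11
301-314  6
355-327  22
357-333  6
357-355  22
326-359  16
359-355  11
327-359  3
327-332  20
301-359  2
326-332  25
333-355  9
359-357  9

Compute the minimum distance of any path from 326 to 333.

21 m

Enumerating some paths:
326 → 327 → 359 → 355 → 333: 3+3+11+9 = 26
326 → 327 → 359 → 301 → 314 → 333: 3+3+2+6+14 = 28
326 → 327 → 301 → 359 → 357 → 333: 3+6+2+9+6 = 26
326 → 327 → 359 → 357 → 333: 3+3+9+6 = 21
The minimum is 21 m via 326 → 327 → 359 → 357 → 333.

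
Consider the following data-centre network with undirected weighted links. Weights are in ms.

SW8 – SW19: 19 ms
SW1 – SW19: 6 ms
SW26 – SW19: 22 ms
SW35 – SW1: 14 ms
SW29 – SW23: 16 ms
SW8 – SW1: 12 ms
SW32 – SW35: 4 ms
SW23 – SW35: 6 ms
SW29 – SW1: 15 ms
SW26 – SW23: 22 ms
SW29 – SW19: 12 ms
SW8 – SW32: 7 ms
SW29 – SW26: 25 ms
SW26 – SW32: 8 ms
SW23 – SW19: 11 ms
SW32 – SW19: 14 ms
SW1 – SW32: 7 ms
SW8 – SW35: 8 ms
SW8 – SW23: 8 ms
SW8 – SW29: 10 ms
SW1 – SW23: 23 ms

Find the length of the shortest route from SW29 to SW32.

Candidate routes:
SW29 - SW19 - SW1 - SW32: 12+6+7 = 25
SW29 - SW8 - SW32: 10+7 = 17
SW29 - SW1 - SW32: 15+7 = 22
SW29 - SW8 - SW35 - SW32: 10+8+4 = 22
Cheapest is SW29 - SW8 - SW32 at 17 ms.

17 ms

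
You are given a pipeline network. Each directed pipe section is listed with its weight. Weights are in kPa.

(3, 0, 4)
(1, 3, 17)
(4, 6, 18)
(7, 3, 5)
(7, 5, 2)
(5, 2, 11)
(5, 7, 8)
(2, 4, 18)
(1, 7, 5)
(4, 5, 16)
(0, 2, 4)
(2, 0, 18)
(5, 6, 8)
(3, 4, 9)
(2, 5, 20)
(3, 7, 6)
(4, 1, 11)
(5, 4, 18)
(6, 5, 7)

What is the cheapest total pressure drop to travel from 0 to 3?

37 kPa

Settle nodes by increasing distance from 0:
0: 0
2: 4  (via 0)
4: 22  (via 2)
5: 24  (via 2)
6: 32  (via 5)
7: 32  (via 5)
1: 33  (via 4)
3: 37  (via 7)
Shortest route: 0 → 2 → 5 → 7 → 3 = 37 kPa.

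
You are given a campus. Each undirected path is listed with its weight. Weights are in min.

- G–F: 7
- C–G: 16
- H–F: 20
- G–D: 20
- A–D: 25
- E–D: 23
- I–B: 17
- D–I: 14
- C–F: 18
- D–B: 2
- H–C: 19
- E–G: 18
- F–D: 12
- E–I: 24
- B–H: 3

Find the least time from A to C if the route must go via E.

82 min

Best A to E: A → D → E costing 48
Shortest E→C: E → G → C = 34
Total via E: 48 + 34 = 82 min.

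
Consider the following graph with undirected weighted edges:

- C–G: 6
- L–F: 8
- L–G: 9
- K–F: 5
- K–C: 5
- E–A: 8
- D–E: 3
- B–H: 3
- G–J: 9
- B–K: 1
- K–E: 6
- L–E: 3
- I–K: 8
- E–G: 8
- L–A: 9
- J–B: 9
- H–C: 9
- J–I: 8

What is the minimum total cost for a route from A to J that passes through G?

25

Shortest A→G: A–E–G = 16
Best G to J: G–J costing 9
Total via G: 16 + 9 = 25.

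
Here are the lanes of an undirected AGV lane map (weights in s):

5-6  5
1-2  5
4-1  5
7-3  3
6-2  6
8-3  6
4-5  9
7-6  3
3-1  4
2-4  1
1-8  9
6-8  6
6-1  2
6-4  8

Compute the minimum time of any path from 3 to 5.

Shortest distances from 3:
3: 0
7: 3  (via 3)
1: 4  (via 3)
6: 6  (via 7)
8: 6  (via 3)
2: 9  (via 1)
4: 9  (via 1)
5: 11  (via 6)
Shortest route: 3–7–6–5 = 11 s.

11 s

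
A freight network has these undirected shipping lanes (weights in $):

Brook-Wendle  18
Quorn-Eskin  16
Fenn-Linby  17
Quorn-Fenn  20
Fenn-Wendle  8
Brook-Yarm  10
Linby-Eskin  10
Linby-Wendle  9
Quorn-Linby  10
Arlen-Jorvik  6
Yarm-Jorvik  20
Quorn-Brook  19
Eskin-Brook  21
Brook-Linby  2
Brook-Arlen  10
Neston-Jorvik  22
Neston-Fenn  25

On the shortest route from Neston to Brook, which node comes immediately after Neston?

Jorvik

Enumerating some paths:
Neston–Fenn–Wendle–Brook: 25+8+18 = 51
Neston–Fenn–Linby–Brook: 25+17+2 = 44
Neston–Fenn–Wendle–Linby–Brook: 25+8+9+2 = 44
Neston–Jorvik–Arlen–Brook: 22+6+10 = 38
Cheapest is Neston–Jorvik–Arlen–Brook at $38.
So from Neston the first move is to Jorvik.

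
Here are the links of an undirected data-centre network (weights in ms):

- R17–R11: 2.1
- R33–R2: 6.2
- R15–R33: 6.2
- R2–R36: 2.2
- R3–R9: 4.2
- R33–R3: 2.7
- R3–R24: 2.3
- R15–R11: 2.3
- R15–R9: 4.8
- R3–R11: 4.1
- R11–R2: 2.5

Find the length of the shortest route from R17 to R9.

Candidate routes:
R17 → R11 → R15 → R33 → R3 → R9: 2.1+2.3+6.2+2.7+4.2 = 17.5
R17 → R11 → R15 → R9: 2.1+2.3+4.8 = 9.2
R17 → R11 → R3 → R9: 2.1+4.1+4.2 = 10.4
Cheapest is R17 → R11 → R15 → R9 at 9.2 ms.

9.2 ms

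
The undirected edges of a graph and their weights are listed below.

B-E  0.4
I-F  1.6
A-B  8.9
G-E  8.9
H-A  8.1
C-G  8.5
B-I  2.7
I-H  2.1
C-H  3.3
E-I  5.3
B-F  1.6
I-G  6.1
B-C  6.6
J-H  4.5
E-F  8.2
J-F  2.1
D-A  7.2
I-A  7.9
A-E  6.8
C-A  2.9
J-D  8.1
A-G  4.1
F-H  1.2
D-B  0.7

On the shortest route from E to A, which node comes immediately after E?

Enumerating some paths:
E–B–A: 0.4+8.9 = 9.3
E–A: 6.8 = 6.8
E–B–D–A: 0.4+0.7+7.2 = 8.3
E–B–F–H–C–A: 0.4+1.6+1.2+3.3+2.9 = 9.4
The minimum is 6.8 via E–A.
So from E the first move is to A.

A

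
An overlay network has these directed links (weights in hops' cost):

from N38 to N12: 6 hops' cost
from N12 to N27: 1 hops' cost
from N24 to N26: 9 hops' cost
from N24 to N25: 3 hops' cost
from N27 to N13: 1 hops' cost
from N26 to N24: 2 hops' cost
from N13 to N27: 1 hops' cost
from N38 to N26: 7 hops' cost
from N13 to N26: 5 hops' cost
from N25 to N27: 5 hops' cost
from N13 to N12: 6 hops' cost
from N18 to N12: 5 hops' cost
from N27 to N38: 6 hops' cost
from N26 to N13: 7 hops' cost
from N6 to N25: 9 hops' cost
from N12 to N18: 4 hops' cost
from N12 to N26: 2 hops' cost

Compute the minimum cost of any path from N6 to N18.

Compare a few routes:
N6 - N25 - N27 - N38 - N12 - N18: 9+5+6+6+4 = 30
N6 - N25 - N27 - N13 - N12 - N18: 9+5+1+6+4 = 25
The minimum is 25 hops' cost via N6 - N25 - N27 - N13 - N12 - N18.

25 hops' cost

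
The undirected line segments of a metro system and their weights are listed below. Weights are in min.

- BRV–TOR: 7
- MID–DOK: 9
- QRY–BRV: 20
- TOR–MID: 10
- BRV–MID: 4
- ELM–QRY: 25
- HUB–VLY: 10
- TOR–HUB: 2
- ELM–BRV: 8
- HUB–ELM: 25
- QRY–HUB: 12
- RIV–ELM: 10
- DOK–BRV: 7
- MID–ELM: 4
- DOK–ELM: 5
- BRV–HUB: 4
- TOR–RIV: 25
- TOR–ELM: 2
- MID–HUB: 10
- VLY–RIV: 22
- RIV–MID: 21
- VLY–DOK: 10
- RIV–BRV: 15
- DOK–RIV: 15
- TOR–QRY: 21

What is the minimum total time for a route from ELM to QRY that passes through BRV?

Shortest ELM→BRV: ELM → BRV = 8
Best BRV to QRY: BRV → HUB → QRY costing 16
Total via BRV: 8 + 16 = 24 min.

24 min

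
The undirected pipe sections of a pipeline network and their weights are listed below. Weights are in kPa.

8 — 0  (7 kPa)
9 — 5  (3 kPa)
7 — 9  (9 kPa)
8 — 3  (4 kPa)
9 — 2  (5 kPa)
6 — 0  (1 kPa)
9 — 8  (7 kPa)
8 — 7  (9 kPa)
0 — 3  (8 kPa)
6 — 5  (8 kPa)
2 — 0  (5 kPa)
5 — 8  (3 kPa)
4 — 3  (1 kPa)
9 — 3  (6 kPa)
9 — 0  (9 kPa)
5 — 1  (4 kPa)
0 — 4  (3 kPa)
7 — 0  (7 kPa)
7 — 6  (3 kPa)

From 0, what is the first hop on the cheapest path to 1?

Enumerating some paths:
0 → 4 → 3 → 8 → 5 → 1: 3+1+4+3+4 = 15
0 → 6 → 5 → 1: 1+8+4 = 13
0 → 9 → 5 → 1: 9+3+4 = 16
0 → 8 → 5 → 1: 7+3+4 = 14
The minimum is 13 kPa via 0 → 6 → 5 → 1.
So from 0 the first move is to 6.

6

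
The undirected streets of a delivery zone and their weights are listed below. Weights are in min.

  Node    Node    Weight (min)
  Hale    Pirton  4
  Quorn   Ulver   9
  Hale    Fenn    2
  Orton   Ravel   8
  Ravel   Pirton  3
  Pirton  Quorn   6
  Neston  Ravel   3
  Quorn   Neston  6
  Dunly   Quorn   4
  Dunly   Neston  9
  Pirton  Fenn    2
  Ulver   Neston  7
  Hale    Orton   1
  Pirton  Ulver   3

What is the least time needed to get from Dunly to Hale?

Compare a few routes:
Dunly → Quorn → Pirton → Hale: 4+6+4 = 14
Dunly → Neston → Ravel → Pirton → Hale: 9+3+3+4 = 19
Cheapest is Dunly → Quorn → Pirton → Hale at 14 min.

14 min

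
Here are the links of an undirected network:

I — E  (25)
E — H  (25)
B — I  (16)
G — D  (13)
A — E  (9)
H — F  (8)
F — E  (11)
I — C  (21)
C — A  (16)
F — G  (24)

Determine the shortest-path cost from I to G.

Shortest distances from I:
I: 0
B: 16  (via I)
C: 21  (via I)
E: 25  (via I)
A: 34  (via E)
F: 36  (via E)
H: 44  (via F)
G: 60  (via F)
Shortest route: I → E → F → G = 60.

60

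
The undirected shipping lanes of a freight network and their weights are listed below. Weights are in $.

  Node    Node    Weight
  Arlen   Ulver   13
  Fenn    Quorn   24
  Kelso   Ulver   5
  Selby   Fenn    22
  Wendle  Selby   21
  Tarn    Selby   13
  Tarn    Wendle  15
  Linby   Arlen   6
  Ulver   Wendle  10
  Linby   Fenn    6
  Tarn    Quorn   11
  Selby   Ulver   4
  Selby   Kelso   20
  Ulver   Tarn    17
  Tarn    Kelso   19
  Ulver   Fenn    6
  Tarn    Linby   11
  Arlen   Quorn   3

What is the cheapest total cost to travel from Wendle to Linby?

$22

Enumerating some paths:
Wendle–Tarn–Linby: 15+11 = 26
Wendle–Ulver–Fenn–Linby: 10+6+6 = 22
The minimum is $22 via Wendle–Ulver–Fenn–Linby.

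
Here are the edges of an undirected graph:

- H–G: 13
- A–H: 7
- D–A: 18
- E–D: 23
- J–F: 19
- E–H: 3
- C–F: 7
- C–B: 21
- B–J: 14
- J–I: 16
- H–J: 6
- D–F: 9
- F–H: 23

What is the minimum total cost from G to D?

38

Enumerating some paths:
G → H → A → D: 13+7+18 = 38
G → H → E → D: 13+3+23 = 39
Cheapest is G → H → A → D at 38.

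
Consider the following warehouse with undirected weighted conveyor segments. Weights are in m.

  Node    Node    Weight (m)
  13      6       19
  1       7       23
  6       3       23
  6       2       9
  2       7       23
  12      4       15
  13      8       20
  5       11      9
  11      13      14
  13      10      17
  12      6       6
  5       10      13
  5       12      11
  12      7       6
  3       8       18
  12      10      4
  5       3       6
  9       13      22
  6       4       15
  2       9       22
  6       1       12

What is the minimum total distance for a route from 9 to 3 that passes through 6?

Best 9 to 6: 9 → 2 → 6 costing 31
Best 6 to 3: 6 → 3 costing 23
Total via 6: 31 + 23 = 54 m.

54 m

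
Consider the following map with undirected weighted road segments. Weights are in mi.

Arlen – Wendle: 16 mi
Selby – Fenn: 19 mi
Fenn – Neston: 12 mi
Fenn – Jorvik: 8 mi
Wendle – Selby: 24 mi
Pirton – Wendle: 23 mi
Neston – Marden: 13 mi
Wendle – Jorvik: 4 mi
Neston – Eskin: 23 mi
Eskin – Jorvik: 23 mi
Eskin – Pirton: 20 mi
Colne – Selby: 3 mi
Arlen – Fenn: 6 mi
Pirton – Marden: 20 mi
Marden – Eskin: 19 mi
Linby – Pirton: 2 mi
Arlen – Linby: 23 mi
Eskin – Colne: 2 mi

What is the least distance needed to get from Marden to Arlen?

Running Dijkstra from Marden:
Marden: 0
Neston: 13  (via Marden)
Eskin: 19  (via Marden)
Pirton: 20  (via Marden)
Colne: 21  (via Eskin)
Linby: 22  (via Pirton)
Selby: 24  (via Colne)
Fenn: 25  (via Neston)
Arlen: 31  (via Fenn)
Shortest route: Marden → Neston → Fenn → Arlen = 31 mi.

31 mi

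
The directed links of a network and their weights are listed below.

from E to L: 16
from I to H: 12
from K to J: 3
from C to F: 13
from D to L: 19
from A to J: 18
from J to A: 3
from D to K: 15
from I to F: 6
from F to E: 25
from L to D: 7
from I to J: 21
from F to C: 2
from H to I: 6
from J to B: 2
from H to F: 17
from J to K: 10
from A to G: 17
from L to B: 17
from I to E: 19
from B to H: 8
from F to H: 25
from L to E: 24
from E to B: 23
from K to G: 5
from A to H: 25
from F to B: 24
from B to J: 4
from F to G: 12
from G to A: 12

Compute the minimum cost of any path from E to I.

Shortest distances from E:
E: 0
L: 16  (via E)
B: 23  (via E)
D: 23  (via L)
J: 27  (via B)
A: 30  (via J)
H: 31  (via B)
I: 37  (via H)
Shortest route: E → B → H → I = 37.

37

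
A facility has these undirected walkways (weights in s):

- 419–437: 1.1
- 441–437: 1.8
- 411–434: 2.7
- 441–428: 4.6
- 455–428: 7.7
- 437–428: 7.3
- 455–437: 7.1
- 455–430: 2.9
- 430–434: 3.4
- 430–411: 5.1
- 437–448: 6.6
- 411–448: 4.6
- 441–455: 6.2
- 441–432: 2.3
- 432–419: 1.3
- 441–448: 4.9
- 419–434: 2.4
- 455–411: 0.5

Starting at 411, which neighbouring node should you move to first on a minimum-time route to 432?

434

Enumerating some paths:
411 → 455 → 441 → 432: 0.5+6.2+2.3 = 9
411 → 434 → 419 → 432: 2.7+2.4+1.3 = 6.4
The minimum is 6.4 s via 411 → 434 → 419 → 432.
So from 411 the first move is to 434.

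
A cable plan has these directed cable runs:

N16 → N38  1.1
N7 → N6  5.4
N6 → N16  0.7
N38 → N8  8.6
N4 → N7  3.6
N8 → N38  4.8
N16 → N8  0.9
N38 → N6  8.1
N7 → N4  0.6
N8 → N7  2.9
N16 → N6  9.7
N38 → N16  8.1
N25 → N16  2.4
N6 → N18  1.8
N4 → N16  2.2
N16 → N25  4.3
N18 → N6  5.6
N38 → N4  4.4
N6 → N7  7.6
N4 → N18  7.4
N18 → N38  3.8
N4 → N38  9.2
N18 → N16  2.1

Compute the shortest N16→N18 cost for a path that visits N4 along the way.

11.8

Shortest N16→N4: N16–N8–N7–N4 = 4.4
Best N4 to N18: N4–N18 costing 7.4
Total via N4: 4.4 + 7.4 = 11.8.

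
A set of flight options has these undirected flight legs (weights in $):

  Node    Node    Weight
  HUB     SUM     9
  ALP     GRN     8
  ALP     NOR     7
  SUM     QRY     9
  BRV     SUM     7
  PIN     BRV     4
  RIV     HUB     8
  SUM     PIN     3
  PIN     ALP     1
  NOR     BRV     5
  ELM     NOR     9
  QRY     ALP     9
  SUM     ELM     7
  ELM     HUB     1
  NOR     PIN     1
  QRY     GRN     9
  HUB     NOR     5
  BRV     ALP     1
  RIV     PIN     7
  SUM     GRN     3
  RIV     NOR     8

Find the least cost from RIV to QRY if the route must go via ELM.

$25

Shortest RIV→ELM: RIV → HUB → ELM = 9
Best ELM to QRY: ELM → SUM → QRY costing 16
Total via ELM: 9 + 16 = $25.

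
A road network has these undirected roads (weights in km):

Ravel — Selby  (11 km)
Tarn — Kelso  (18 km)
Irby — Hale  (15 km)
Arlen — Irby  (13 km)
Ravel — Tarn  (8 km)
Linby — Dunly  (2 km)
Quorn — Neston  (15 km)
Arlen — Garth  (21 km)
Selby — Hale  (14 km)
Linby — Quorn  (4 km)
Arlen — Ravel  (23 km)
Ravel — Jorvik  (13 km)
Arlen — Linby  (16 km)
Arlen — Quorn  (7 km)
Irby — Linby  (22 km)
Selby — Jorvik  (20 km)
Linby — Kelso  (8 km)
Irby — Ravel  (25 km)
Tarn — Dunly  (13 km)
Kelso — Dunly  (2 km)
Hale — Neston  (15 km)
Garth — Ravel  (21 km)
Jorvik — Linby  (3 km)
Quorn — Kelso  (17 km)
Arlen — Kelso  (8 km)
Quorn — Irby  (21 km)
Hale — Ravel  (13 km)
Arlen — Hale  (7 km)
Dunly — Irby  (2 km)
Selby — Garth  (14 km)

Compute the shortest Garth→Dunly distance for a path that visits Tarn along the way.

42 km

Best Garth to Tarn: Garth → Ravel → Tarn costing 29
Shortest Tarn→Dunly: Tarn → Dunly = 13
Total via Tarn: 29 + 13 = 42 km.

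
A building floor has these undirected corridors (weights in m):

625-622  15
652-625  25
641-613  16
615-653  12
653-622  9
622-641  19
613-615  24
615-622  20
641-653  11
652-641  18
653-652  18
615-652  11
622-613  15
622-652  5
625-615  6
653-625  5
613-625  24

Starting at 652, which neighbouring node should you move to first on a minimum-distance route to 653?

Compare a few routes:
652 - 653: 18 = 18
652 - 615 - 653: 11+12 = 23
652 - 622 - 653: 5+9 = 14
652 - 615 - 625 - 653: 11+6+5 = 22
The minimum is 14 m via 652 - 622 - 653.
So from 652 the first move is to 622.

622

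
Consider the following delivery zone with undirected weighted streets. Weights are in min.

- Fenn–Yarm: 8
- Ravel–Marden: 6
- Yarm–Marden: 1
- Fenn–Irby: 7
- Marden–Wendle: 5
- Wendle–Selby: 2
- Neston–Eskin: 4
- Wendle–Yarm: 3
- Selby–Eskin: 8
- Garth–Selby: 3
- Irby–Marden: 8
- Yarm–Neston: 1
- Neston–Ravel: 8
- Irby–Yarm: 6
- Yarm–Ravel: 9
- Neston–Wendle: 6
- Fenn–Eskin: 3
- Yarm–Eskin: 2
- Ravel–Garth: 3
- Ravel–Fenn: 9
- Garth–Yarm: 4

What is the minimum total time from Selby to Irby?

11 min

Enumerating some paths:
Selby - Wendle - Marden - Yarm - Irby: 2+5+1+6 = 14
Selby - Wendle - Yarm - Irby: 2+3+6 = 11
Selby - Garth - Yarm - Irby: 3+4+6 = 13
Cheapest is Selby - Wendle - Yarm - Irby at 11 min.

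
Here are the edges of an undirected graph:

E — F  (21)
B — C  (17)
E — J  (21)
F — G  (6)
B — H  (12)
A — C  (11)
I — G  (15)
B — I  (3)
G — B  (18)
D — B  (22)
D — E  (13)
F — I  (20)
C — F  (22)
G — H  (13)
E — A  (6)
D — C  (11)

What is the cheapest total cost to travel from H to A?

Compare a few routes:
H–G–F–E–A: 13+6+21+6 = 46
H–B–C–A: 12+17+11 = 40
H–G–F–C–A: 13+6+22+11 = 52
Cheapest is H–B–C–A at 40.

40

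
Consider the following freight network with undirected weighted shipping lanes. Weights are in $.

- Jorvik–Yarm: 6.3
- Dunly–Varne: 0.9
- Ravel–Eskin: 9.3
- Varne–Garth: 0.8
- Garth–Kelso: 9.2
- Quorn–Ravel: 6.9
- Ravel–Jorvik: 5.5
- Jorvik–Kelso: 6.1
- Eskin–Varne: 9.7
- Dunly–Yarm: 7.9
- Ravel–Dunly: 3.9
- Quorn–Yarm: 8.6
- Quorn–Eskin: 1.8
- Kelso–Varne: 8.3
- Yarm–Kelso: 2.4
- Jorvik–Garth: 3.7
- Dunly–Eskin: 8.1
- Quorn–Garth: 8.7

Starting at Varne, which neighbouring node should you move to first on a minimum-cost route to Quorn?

Candidate routes:
Varne → Garth → Quorn: 0.8+8.7 = 9.5
Varne → Eskin → Quorn: 9.7+1.8 = 11.5
Varne → Dunly → Ravel → Quorn: 0.9+3.9+6.9 = 11.7
Varne → Dunly → Eskin → Quorn: 0.9+8.1+1.8 = 10.8
Cheapest is Varne → Garth → Quorn at $9.5.
So from Varne the first move is to Garth.

Garth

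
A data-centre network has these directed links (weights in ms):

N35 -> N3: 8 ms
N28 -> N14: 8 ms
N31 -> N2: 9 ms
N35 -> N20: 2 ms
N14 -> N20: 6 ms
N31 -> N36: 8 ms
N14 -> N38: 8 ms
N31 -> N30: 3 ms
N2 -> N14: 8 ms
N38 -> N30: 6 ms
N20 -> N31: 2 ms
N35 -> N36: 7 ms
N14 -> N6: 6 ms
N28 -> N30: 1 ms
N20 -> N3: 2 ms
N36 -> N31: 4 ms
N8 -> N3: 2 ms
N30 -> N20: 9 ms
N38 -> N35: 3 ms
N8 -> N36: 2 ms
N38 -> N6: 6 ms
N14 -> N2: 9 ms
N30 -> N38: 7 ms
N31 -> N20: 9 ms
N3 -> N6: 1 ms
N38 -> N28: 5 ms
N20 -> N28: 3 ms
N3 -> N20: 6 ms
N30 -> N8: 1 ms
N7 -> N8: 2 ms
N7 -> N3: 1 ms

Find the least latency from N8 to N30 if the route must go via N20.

Shortest N8→N20: N8 → N3 → N20 = 8
Best N20 to N30: N20 → N28 → N30 costing 4
Total via N20: 8 + 4 = 12 ms.

12 ms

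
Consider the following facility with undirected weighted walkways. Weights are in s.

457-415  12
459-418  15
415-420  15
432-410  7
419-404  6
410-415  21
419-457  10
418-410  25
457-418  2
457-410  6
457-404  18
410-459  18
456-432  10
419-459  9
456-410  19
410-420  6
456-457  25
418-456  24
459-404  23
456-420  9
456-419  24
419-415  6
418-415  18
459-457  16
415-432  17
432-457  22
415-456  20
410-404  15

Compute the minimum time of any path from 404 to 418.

18 s

Running Dijkstra from 404:
404: 0
419: 6  (via 404)
415: 12  (via 419)
459: 15  (via 419)
410: 15  (via 404)
457: 16  (via 419)
418: 18  (via 457)
Shortest route: 404–419–457–418 = 18 s.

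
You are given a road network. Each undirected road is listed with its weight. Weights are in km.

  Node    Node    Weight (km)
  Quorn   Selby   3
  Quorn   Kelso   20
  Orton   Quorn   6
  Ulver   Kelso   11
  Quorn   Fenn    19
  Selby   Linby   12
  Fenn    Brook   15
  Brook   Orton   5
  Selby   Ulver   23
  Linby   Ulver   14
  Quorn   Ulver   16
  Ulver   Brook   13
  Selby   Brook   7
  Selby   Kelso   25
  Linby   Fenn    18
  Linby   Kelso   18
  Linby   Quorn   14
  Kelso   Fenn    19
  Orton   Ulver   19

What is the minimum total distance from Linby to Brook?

Enumerating some paths:
Linby–Selby–Brook: 12+7 = 19
Linby–Quorn–Selby–Brook: 14+3+7 = 24
Cheapest is Linby–Selby–Brook at 19 km.

19 km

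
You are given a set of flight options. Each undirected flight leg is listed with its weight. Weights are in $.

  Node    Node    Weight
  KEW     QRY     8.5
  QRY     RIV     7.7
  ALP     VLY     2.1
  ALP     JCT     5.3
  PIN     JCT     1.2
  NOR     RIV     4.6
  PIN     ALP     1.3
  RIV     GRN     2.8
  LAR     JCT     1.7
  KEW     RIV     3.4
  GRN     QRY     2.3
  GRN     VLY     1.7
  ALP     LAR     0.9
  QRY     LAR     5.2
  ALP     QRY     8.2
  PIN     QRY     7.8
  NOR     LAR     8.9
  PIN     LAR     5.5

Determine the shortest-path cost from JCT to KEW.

$12.5

Candidate routes:
JCT–LAR–ALP–VLY–GRN–RIV–KEW: 1.7+0.9+2.1+1.7+2.8+3.4 = 12.6
JCT–PIN–ALP–VLY–GRN–RIV–KEW: 1.2+1.3+2.1+1.7+2.8+3.4 = 12.5
The minimum is $12.5 via JCT–PIN–ALP–VLY–GRN–RIV–KEW.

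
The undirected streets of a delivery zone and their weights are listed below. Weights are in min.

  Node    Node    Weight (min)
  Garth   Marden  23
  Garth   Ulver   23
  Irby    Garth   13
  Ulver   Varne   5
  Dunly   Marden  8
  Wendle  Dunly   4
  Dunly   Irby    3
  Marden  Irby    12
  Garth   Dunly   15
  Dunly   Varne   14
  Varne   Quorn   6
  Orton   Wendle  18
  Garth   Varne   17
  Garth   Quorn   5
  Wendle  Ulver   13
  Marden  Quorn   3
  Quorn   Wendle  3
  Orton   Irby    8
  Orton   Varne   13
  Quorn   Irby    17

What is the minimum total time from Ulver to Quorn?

Running Dijkstra from Ulver:
Ulver: 0
Varne: 5  (via Ulver)
Quorn: 11  (via Varne)
Shortest route: Ulver → Varne → Quorn = 11 min.

11 min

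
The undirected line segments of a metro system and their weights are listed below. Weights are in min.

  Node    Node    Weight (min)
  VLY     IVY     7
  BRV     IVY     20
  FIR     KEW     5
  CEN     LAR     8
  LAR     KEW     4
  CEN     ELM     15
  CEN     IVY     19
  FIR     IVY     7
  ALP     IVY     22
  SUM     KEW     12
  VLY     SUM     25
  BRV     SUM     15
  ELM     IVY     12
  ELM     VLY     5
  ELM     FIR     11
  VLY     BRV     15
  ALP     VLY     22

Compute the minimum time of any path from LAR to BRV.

Candidate routes:
LAR - KEW - FIR - IVY - VLY - BRV: 4+5+7+7+15 = 38
LAR - KEW - FIR - IVY - BRV: 4+5+7+20 = 36
LAR - KEW - SUM - BRV: 4+12+15 = 31
Cheapest is LAR - KEW - SUM - BRV at 31 min.

31 min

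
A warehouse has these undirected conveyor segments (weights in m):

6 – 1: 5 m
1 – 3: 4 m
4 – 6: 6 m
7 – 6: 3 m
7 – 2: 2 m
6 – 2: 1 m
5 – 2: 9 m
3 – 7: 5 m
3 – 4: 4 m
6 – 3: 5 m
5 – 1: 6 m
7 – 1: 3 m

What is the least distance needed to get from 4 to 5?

14 m

Settle nodes by increasing distance from 4:
4: 0
3: 4  (via 4)
6: 6  (via 4)
2: 7  (via 6)
1: 8  (via 3)
7: 9  (via 3)
5: 14  (via 1)
Shortest route: 4 → 3 → 1 → 5 = 14 m.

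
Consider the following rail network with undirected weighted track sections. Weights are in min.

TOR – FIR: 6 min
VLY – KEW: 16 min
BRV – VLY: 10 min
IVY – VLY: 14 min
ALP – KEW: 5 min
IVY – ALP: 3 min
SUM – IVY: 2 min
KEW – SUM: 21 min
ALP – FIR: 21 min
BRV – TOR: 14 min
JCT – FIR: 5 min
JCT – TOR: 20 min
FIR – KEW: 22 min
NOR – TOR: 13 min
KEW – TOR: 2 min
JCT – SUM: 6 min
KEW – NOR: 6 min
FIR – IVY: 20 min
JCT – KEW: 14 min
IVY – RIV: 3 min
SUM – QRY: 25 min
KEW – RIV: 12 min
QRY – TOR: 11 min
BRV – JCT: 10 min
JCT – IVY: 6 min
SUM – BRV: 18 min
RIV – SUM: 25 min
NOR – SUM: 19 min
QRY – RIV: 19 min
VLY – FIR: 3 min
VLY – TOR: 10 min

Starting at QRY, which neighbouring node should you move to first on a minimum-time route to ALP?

TOR

Candidate routes:
QRY - RIV - IVY - ALP: 19+3+3 = 25
QRY - TOR - KEW - ALP: 11+2+5 = 18
QRY - SUM - IVY - ALP: 25+2+3 = 30
QRY - TOR - FIR - JCT - IVY - ALP: 11+6+5+6+3 = 31
The minimum is 18 min via QRY - TOR - KEW - ALP.
So from QRY the first move is to TOR.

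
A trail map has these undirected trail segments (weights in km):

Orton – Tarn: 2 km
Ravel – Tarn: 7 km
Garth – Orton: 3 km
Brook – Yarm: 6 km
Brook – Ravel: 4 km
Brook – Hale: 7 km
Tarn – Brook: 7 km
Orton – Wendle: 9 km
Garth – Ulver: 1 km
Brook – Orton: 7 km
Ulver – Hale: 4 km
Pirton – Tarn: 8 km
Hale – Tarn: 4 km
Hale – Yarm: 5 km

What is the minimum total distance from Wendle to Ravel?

18 km

Compare a few routes:
Wendle - Orton - Tarn - Ravel: 9+2+7 = 18
Wendle - Orton - Brook - Ravel: 9+7+4 = 20
Wendle - Orton - Tarn - Hale - Brook - Ravel: 9+2+4+7+4 = 26
Wendle - Orton - Tarn - Brook - Ravel: 9+2+7+4 = 22
The minimum is 18 km via Wendle - Orton - Tarn - Ravel.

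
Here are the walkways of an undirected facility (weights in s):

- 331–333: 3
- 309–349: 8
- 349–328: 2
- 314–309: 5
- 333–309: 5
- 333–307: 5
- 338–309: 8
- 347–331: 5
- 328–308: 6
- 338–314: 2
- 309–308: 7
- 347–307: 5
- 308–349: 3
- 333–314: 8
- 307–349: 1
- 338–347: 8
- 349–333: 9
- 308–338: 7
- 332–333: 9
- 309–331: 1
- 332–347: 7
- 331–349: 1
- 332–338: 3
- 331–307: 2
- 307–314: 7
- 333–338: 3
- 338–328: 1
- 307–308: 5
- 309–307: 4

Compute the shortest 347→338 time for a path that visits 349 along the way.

Best 347 to 349: 347–307–349 costing 6
Best 349 to 338: 349–328–338 costing 3
Total via 349: 6 + 3 = 9 s.

9 s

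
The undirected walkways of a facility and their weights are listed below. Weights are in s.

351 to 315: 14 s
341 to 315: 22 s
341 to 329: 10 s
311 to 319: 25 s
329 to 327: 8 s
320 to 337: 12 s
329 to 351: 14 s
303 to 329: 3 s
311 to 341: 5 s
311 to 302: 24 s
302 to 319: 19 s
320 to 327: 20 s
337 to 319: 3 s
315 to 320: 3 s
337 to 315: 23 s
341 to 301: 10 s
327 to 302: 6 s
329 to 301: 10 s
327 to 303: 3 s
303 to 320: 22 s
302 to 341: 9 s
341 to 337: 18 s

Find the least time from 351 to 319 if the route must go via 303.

Shortest 351→303: 351–329–303 = 17
Best 303 to 319: 303–327–302–319 costing 28
Total via 303: 17 + 28 = 45 s.

45 s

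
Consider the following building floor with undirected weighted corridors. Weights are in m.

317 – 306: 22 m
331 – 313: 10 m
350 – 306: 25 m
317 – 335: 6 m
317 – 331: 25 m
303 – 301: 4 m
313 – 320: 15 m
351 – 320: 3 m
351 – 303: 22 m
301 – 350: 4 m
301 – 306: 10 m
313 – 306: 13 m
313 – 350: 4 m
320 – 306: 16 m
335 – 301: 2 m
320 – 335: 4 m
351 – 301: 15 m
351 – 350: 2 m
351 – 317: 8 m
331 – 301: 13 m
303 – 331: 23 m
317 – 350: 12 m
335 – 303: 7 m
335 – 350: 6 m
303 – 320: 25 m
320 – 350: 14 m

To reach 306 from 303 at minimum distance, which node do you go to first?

301

Candidate routes:
303 - 335 - 301 - 306: 7+2+10 = 19
303 - 301 - 306: 4+10 = 14
The minimum is 14 m via 303 - 301 - 306.
So from 303 the first move is to 301.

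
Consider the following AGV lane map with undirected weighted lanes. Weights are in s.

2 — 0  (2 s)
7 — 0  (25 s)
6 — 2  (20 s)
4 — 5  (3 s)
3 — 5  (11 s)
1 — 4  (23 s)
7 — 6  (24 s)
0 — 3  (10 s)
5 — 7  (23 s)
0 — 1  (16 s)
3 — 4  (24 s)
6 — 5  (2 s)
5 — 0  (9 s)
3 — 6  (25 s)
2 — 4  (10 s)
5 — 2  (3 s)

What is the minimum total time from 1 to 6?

23 s

Shortest distances from 1:
1: 0
0: 16  (via 1)
2: 18  (via 0)
5: 21  (via 2)
4: 23  (via 1)
6: 23  (via 5)
Shortest route: 1–0–2–5–6 = 23 s.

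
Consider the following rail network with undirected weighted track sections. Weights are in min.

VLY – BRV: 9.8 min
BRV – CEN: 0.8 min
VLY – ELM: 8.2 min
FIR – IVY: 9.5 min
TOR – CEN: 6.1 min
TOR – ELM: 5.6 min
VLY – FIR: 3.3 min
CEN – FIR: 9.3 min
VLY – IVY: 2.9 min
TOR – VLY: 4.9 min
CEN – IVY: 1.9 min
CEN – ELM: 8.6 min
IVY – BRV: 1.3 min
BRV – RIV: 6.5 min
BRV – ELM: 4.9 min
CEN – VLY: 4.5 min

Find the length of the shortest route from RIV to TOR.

13.4 min

Settle nodes by increasing distance from RIV:
RIV: 0
BRV: 6.5  (via RIV)
CEN: 7.3  (via BRV)
IVY: 7.8  (via BRV)
VLY: 10.7  (via IVY)
ELM: 11.4  (via BRV)
TOR: 13.4  (via CEN)
Shortest route: RIV–BRV–CEN–TOR = 13.4 min.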